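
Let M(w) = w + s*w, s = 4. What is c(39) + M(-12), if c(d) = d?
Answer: -21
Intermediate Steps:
M(w) = 5*w (M(w) = w + 4*w = 5*w)
c(39) + M(-12) = 39 + 5*(-12) = 39 - 60 = -21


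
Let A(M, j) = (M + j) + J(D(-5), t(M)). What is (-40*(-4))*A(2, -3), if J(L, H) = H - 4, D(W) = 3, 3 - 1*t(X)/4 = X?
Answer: -160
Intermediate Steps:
t(X) = 12 - 4*X
J(L, H) = -4 + H
A(M, j) = 8 + j - 3*M (A(M, j) = (M + j) + (-4 + (12 - 4*M)) = (M + j) + (8 - 4*M) = 8 + j - 3*M)
(-40*(-4))*A(2, -3) = (-40*(-4))*(8 - 3 - 3*2) = 160*(8 - 3 - 6) = 160*(-1) = -160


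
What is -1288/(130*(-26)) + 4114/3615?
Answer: 928072/610935 ≈ 1.5191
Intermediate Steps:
-1288/(130*(-26)) + 4114/3615 = -1288/(-3380) + 4114*(1/3615) = -1288*(-1/3380) + 4114/3615 = 322/845 + 4114/3615 = 928072/610935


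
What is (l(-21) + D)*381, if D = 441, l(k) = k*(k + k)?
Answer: 504063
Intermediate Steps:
l(k) = 2*k² (l(k) = k*(2*k) = 2*k²)
(l(-21) + D)*381 = (2*(-21)² + 441)*381 = (2*441 + 441)*381 = (882 + 441)*381 = 1323*381 = 504063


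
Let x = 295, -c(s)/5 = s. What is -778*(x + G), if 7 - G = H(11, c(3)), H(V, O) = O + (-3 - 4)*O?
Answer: -164936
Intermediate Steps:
c(s) = -5*s
H(V, O) = -6*O (H(V, O) = O - 7*O = -6*O)
G = -83 (G = 7 - (-6)*(-5*3) = 7 - (-6)*(-15) = 7 - 1*90 = 7 - 90 = -83)
-778*(x + G) = -778*(295 - 83) = -778*212 = -164936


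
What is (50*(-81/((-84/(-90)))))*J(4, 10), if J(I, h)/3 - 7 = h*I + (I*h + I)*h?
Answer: -44377875/7 ≈ -6.3397e+6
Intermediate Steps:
J(I, h) = 21 + 3*I*h + 3*h*(I + I*h) (J(I, h) = 21 + 3*(h*I + (I*h + I)*h) = 21 + 3*(I*h + (I + I*h)*h) = 21 + 3*(I*h + h*(I + I*h)) = 21 + (3*I*h + 3*h*(I + I*h)) = 21 + 3*I*h + 3*h*(I + I*h))
(50*(-81/((-84/(-90)))))*J(4, 10) = (50*(-81/((-84/(-90)))))*(21 + 3*4*10² + 6*4*10) = (50*(-81/((-84*(-1/90)))))*(21 + 3*4*100 + 240) = (50*(-81/14/15))*(21 + 1200 + 240) = (50*(-81*15/14))*1461 = (50*(-1215/14))*1461 = -30375/7*1461 = -44377875/7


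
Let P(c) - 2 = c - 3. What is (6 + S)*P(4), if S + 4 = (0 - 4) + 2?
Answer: 0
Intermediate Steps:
S = -6 (S = -4 + ((0 - 4) + 2) = -4 + (-4 + 2) = -4 - 2 = -6)
P(c) = -1 + c (P(c) = 2 + (c - 3) = 2 + (-3 + c) = -1 + c)
(6 + S)*P(4) = (6 - 6)*(-1 + 4) = 0*3 = 0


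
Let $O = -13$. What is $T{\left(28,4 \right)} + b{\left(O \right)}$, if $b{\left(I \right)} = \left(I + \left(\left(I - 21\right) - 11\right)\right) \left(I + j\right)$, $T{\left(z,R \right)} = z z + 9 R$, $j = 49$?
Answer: $-1268$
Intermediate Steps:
$T{\left(z,R \right)} = z^{2} + 9 R$
$b{\left(I \right)} = \left(-32 + 2 I\right) \left(49 + I\right)$ ($b{\left(I \right)} = \left(I + \left(\left(I - 21\right) - 11\right)\right) \left(I + 49\right) = \left(I + \left(\left(-21 + I\right) - 11\right)\right) \left(49 + I\right) = \left(I + \left(-32 + I\right)\right) \left(49 + I\right) = \left(-32 + 2 I\right) \left(49 + I\right)$)
$T{\left(28,4 \right)} + b{\left(O \right)} = \left(28^{2} + 9 \cdot 4\right) + \left(-1568 + 2 \left(-13\right)^{2} + 66 \left(-13\right)\right) = \left(784 + 36\right) - 2088 = 820 - 2088 = -1268$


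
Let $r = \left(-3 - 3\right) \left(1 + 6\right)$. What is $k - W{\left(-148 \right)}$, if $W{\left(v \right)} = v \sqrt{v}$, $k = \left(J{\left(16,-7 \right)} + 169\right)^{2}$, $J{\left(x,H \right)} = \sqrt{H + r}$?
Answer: $28512 + 2366 i + 296 i \sqrt{37} \approx 28512.0 + 4166.5 i$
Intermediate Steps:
$r = -42$ ($r = \left(-6\right) 7 = -42$)
$J{\left(x,H \right)} = \sqrt{-42 + H}$ ($J{\left(x,H \right)} = \sqrt{H - 42} = \sqrt{-42 + H}$)
$k = \left(169 + 7 i\right)^{2}$ ($k = \left(\sqrt{-42 - 7} + 169\right)^{2} = \left(\sqrt{-49} + 169\right)^{2} = \left(7 i + 169\right)^{2} = \left(169 + 7 i\right)^{2} \approx 28512.0 + 2366.0 i$)
$W{\left(v \right)} = v^{\frac{3}{2}}$
$k - W{\left(-148 \right)} = \left(28512 + 2366 i\right) - \left(-148\right)^{\frac{3}{2}} = \left(28512 + 2366 i\right) - - 296 i \sqrt{37} = \left(28512 + 2366 i\right) + 296 i \sqrt{37} = 28512 + 2366 i + 296 i \sqrt{37}$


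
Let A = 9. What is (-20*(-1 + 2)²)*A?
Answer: -180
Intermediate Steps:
(-20*(-1 + 2)²)*A = -20*(-1 + 2)²*9 = -20*1²*9 = -20*1*9 = -20*9 = -180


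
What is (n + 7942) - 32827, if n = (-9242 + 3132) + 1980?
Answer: -29015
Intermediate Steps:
n = -4130 (n = -6110 + 1980 = -4130)
(n + 7942) - 32827 = (-4130 + 7942) - 32827 = 3812 - 32827 = -29015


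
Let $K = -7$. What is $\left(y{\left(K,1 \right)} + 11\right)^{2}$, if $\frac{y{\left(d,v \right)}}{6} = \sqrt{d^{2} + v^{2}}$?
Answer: $1921 + 660 \sqrt{2} \approx 2854.4$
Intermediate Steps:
$y{\left(d,v \right)} = 6 \sqrt{d^{2} + v^{2}}$
$\left(y{\left(K,1 \right)} + 11\right)^{2} = \left(6 \sqrt{\left(-7\right)^{2} + 1^{2}} + 11\right)^{2} = \left(6 \sqrt{49 + 1} + 11\right)^{2} = \left(6 \sqrt{50} + 11\right)^{2} = \left(6 \cdot 5 \sqrt{2} + 11\right)^{2} = \left(30 \sqrt{2} + 11\right)^{2} = \left(11 + 30 \sqrt{2}\right)^{2}$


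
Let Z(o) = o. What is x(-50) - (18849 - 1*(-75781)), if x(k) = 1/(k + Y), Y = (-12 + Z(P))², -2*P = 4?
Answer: -13815979/146 ≈ -94630.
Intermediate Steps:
P = -2 (P = -½*4 = -2)
Y = 196 (Y = (-12 - 2)² = (-14)² = 196)
x(k) = 1/(196 + k) (x(k) = 1/(k + 196) = 1/(196 + k))
x(-50) - (18849 - 1*(-75781)) = 1/(196 - 50) - (18849 - 1*(-75781)) = 1/146 - (18849 + 75781) = 1/146 - 1*94630 = 1/146 - 94630 = -13815979/146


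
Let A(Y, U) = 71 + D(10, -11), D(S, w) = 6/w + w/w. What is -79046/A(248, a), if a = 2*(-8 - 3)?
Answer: -434753/393 ≈ -1106.2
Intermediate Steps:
a = -22 (a = 2*(-11) = -22)
D(S, w) = 1 + 6/w (D(S, w) = 6/w + 1 = 1 + 6/w)
A(Y, U) = 786/11 (A(Y, U) = 71 + (6 - 11)/(-11) = 71 - 1/11*(-5) = 71 + 5/11 = 786/11)
-79046/A(248, a) = -79046/786/11 = -79046*11/786 = -434753/393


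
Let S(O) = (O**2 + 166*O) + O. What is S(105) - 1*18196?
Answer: 10364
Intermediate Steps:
S(O) = O**2 + 167*O
S(105) - 1*18196 = 105*(167 + 105) - 1*18196 = 105*272 - 18196 = 28560 - 18196 = 10364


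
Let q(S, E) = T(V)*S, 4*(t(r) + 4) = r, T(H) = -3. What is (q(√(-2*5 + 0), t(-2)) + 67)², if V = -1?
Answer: 4399 - 402*I*√10 ≈ 4399.0 - 1271.2*I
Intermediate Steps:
t(r) = -4 + r/4
q(S, E) = -3*S
(q(√(-2*5 + 0), t(-2)) + 67)² = (-3*√(-2*5 + 0) + 67)² = (-3*√(-10 + 0) + 67)² = (-3*I*√10 + 67)² = (67 - 3*I*√10)²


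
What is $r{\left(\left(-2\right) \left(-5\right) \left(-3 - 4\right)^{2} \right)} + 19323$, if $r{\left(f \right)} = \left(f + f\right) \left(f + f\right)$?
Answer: $979723$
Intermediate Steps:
$r{\left(f \right)} = 4 f^{2}$ ($r{\left(f \right)} = 2 f 2 f = 4 f^{2}$)
$r{\left(\left(-2\right) \left(-5\right) \left(-3 - 4\right)^{2} \right)} + 19323 = 4 \left(\left(-2\right) \left(-5\right) \left(-3 - 4\right)^{2}\right)^{2} + 19323 = 4 \left(10 \left(-7\right)^{2}\right)^{2} + 19323 = 4 \left(10 \cdot 49\right)^{2} + 19323 = 4 \cdot 490^{2} + 19323 = 4 \cdot 240100 + 19323 = 960400 + 19323 = 979723$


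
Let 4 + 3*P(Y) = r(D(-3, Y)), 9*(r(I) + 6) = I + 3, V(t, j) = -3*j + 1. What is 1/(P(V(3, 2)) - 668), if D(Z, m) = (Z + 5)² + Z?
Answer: -27/18122 ≈ -0.0014899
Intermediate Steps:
D(Z, m) = Z + (5 + Z)² (D(Z, m) = (5 + Z)² + Z = Z + (5 + Z)²)
V(t, j) = 1 - 3*j
r(I) = -17/3 + I/9 (r(I) = -6 + (I + 3)/9 = -6 + (3 + I)/9 = -6 + (⅓ + I/9) = -17/3 + I/9)
P(Y) = -86/27 (P(Y) = -4/3 + (-17/3 + (-3 + (5 - 3)²)/9)/3 = -4/3 + (-17/3 + (-3 + 2²)/9)/3 = -4/3 + (-17/3 + (-3 + 4)/9)/3 = -4/3 + (-17/3 + (⅑)*1)/3 = -4/3 + (-17/3 + ⅑)/3 = -4/3 + (⅓)*(-50/9) = -4/3 - 50/27 = -86/27)
1/(P(V(3, 2)) - 668) = 1/(-86/27 - 668) = 1/(-18122/27) = -27/18122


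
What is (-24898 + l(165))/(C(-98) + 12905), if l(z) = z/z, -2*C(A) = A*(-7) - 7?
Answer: -16598/8377 ≈ -1.9814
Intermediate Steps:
C(A) = 7/2 + 7*A/2 (C(A) = -(A*(-7) - 7)/2 = -(-7*A - 7)/2 = -(-7 - 7*A)/2 = 7/2 + 7*A/2)
l(z) = 1
(-24898 + l(165))/(C(-98) + 12905) = (-24898 + 1)/((7/2 + (7/2)*(-98)) + 12905) = -24897/((7/2 - 343) + 12905) = -24897/(-679/2 + 12905) = -24897/25131/2 = -24897*2/25131 = -16598/8377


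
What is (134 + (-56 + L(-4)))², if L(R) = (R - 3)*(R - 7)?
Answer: 24025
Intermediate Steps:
L(R) = (-7 + R)*(-3 + R) (L(R) = (-3 + R)*(-7 + R) = (-7 + R)*(-3 + R))
(134 + (-56 + L(-4)))² = (134 + (-56 + (21 + (-4)² - 10*(-4))))² = (134 + (-56 + (21 + 16 + 40)))² = (134 + (-56 + 77))² = (134 + 21)² = 155² = 24025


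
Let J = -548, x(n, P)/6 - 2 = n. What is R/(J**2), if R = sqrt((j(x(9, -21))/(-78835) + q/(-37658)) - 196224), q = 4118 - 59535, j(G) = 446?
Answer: I*sqrt(1729424177399778445398990)/891533034602720 ≈ 0.0014751*I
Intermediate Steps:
x(n, P) = 12 + 6*n
q = -55417
R = I*sqrt(1729424177399778445398990)/2968768430 (R = sqrt((446/(-78835) - 55417/(-37658)) - 196224) = sqrt((446*(-1/78835) - 55417*(-1/37658)) - 196224) = sqrt((-446/78835 + 55417/37658) - 196224) = sqrt(4352003727/2968768430 - 196224) = sqrt(-582539264404593/2968768430) = I*sqrt(1729424177399778445398990)/2968768430 ≈ 442.97*I)
R/(J**2) = (I*sqrt(1729424177399778445398990)/2968768430)/((-548)**2) = (I*sqrt(1729424177399778445398990)/2968768430)/300304 = (I*sqrt(1729424177399778445398990)/2968768430)*(1/300304) = I*sqrt(1729424177399778445398990)/891533034602720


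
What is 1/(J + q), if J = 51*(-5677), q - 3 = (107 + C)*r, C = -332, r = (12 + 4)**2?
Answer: -1/347124 ≈ -2.8808e-6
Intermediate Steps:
r = 256 (r = 16**2 = 256)
q = -57597 (q = 3 + (107 - 332)*256 = 3 - 225*256 = 3 - 57600 = -57597)
J = -289527
1/(J + q) = 1/(-289527 - 57597) = 1/(-347124) = -1/347124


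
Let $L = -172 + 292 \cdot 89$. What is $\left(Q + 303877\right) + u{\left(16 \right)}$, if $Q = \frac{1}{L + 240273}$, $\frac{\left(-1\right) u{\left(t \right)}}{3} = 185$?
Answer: $\frac{80710647659}{266089} \approx 3.0332 \cdot 10^{5}$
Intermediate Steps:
$L = 25816$ ($L = -172 + 25988 = 25816$)
$u{\left(t \right)} = -555$ ($u{\left(t \right)} = \left(-3\right) 185 = -555$)
$Q = \frac{1}{266089}$ ($Q = \frac{1}{25816 + 240273} = \frac{1}{266089} \approx 3.7581 \cdot 10^{-6}$)
$\left(Q + 303877\right) + u{\left(16 \right)} = \left(\frac{1}{266089} + 303877\right) - 555 = \frac{80858327054}{266089} - 555 = \frac{80710647659}{266089}$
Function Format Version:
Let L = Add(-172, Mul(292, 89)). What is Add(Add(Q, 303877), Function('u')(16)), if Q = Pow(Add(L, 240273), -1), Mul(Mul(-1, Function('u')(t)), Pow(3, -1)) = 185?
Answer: Rational(80710647659, 266089) ≈ 3.0332e+5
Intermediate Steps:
L = 25816 (L = Add(-172, 25988) = 25816)
Function('u')(t) = -555 (Function('u')(t) = Mul(-3, 185) = -555)
Q = Rational(1, 266089) (Q = Pow(Add(25816, 240273), -1) = Pow(266089, -1) = Rational(1, 266089) ≈ 3.7581e-6)
Add(Add(Q, 303877), Function('u')(16)) = Add(Add(Rational(1, 266089), 303877), -555) = Add(Rational(80858327054, 266089), -555) = Rational(80710647659, 266089)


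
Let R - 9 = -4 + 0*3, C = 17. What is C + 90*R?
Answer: 467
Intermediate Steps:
R = 5 (R = 9 + (-4 + 0*3) = 9 + (-4 + 0) = 9 - 4 = 5)
C + 90*R = 17 + 90*5 = 17 + 450 = 467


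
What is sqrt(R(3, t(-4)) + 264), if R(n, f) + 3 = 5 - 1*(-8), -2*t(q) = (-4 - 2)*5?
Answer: sqrt(274) ≈ 16.553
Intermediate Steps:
t(q) = 15 (t(q) = -(-4 - 2)*5/2 = -(-3)*5 = -1/2*(-30) = 15)
R(n, f) = 10 (R(n, f) = -3 + (5 - 1*(-8)) = -3 + (5 + 8) = -3 + 13 = 10)
sqrt(R(3, t(-4)) + 264) = sqrt(10 + 264) = sqrt(274)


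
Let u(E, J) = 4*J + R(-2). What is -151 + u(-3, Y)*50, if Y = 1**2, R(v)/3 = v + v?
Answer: -551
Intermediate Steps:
R(v) = 6*v (R(v) = 3*(v + v) = 3*(2*v) = 6*v)
Y = 1
u(E, J) = -12 + 4*J (u(E, J) = 4*J + 6*(-2) = 4*J - 12 = -12 + 4*J)
-151 + u(-3, Y)*50 = -151 + (-12 + 4*1)*50 = -151 + (-12 + 4)*50 = -151 - 8*50 = -151 - 400 = -551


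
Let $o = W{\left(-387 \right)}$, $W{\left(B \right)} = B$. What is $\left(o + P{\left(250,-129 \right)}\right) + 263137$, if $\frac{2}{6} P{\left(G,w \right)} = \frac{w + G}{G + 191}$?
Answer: $\frac{38624371}{147} \approx 2.6275 \cdot 10^{5}$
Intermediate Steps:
$P{\left(G,w \right)} = \frac{3 \left(G + w\right)}{191 + G}$ ($P{\left(G,w \right)} = 3 \frac{w + G}{G + 191} = 3 \frac{G + w}{191 + G} = \frac{3 \left(G + w\right)}{191 + G}$)
$o = -387$
$\left(o + P{\left(250,-129 \right)}\right) + 263137 = \left(-387 + \frac{3 \left(250 - 129\right)}{191 + 250}\right) + 263137 = \left(-387 + 3 \cdot \frac{1}{441} \cdot 121\right) + 263137 = \left(-387 + \frac{121}{147}\right) + 263137 = - \frac{56768}{147} + 263137 = \frac{38624371}{147}$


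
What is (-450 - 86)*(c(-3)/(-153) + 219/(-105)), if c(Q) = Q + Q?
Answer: 1958008/1785 ≈ 1096.9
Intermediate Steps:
c(Q) = 2*Q
(-450 - 86)*(c(-3)/(-153) + 219/(-105)) = (-450 - 86)*((2*(-3))/(-153) + 219/(-105)) = -536*(-6*(-1/153) + 219*(-1/105)) = -536*(2/51 - 73/35) = -536*(-3653/1785) = 1958008/1785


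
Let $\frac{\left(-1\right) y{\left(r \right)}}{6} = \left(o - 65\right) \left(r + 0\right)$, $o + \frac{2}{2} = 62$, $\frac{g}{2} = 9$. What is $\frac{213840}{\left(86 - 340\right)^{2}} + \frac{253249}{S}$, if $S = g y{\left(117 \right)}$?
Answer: $\frac{6786735361}{815224176} \approx 8.325$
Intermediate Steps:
$g = 18$ ($g = 2 \cdot 9 = 18$)
$o = 61$ ($o = -1 + 62 = 61$)
$y{\left(r \right)} = 24 r$ ($y{\left(r \right)} = - 6 \left(61 - 65\right) \left(r + 0\right) = - 6 \left(- 4 r\right) = 24 r$)
$S = 50544$ ($S = 18 \cdot 24 \cdot 117 = 18 \cdot 2808 = 50544$)
$\frac{213840}{\left(86 - 340\right)^{2}} + \frac{253249}{S} = \frac{213840}{\left(86 - 340\right)^{2}} + \frac{253249}{50544} = \frac{213840}{\left(-254\right)^{2}} + 253249 \cdot \frac{1}{50544} = \frac{213840}{64516} + \frac{253249}{50544} = 213840 \cdot \frac{1}{64516} + \frac{253249}{50544} = \frac{53460}{16129} + \frac{253249}{50544} = \frac{6786735361}{815224176}$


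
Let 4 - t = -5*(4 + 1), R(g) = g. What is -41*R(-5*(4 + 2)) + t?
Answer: 1259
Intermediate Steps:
t = 29 (t = 4 - (-5)*(4 + 1) = 4 - (-5)*5 = 4 - 1*(-25) = 4 + 25 = 29)
-41*R(-5*(4 + 2)) + t = -(-205)*(4 + 2) + 29 = -(-205)*6 + 29 = -41*(-30) + 29 = 1230 + 29 = 1259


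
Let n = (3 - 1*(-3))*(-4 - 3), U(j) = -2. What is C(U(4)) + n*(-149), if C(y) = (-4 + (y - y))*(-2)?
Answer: 6266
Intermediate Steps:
C(y) = 8 (C(y) = (-4 + 0)*(-2) = -4*(-2) = 8)
n = -42 (n = (3 + 3)*(-7) = 6*(-7) = -42)
C(U(4)) + n*(-149) = 8 - 42*(-149) = 8 + 6258 = 6266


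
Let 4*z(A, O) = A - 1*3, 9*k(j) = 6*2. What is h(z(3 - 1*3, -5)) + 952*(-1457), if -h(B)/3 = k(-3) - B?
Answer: -5548281/4 ≈ -1.3871e+6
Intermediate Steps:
k(j) = 4/3 (k(j) = (6*2)/9 = (1/9)*12 = 4/3)
z(A, O) = -3/4 + A/4 (z(A, O) = (A - 1*3)/4 = (A - 3)/4 = (-3 + A)/4 = -3/4 + A/4)
h(B) = -4 + 3*B (h(B) = -3*(4/3 - B) = -4 + 3*B)
h(z(3 - 1*3, -5)) + 952*(-1457) = (-4 + 3*(-3/4 + (3 - 1*3)/4)) + 952*(-1457) = (-4 + 3*(-3/4 + (3 - 3)/4)) - 1387064 = (-4 + 3*(-3/4 + (1/4)*0)) - 1387064 = (-4 + 3*(-3/4 + 0)) - 1387064 = (-4 + 3*(-3/4)) - 1387064 = (-4 - 9/4) - 1387064 = -25/4 - 1387064 = -5548281/4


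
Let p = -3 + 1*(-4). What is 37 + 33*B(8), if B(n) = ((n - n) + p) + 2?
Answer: -128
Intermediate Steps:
p = -7 (p = -3 - 4 = -7)
B(n) = -5 (B(n) = ((n - n) - 7) + 2 = (0 - 7) + 2 = -7 + 2 = -5)
37 + 33*B(8) = 37 + 33*(-5) = 37 - 165 = -128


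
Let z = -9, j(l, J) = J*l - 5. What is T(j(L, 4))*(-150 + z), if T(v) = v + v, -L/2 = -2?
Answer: -3498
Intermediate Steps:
L = 4 (L = -2*(-2) = 4)
j(l, J) = -5 + J*l
T(v) = 2*v
T(j(L, 4))*(-150 + z) = (2*(-5 + 4*4))*(-150 - 9) = (2*(-5 + 16))*(-159) = (2*11)*(-159) = 22*(-159) = -3498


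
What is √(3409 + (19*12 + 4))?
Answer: √3641 ≈ 60.341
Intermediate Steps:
√(3409 + (19*12 + 4)) = √(3409 + (228 + 4)) = √(3409 + 232) = √3641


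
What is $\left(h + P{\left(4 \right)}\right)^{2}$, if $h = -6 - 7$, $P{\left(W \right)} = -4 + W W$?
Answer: $1$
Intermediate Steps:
$P{\left(W \right)} = -4 + W^{2}$
$h = -13$
$\left(h + P{\left(4 \right)}\right)^{2} = \left(-13 - \left(4 - 4^{2}\right)\right)^{2} = \left(-13 + \left(-4 + 16\right)\right)^{2} = \left(-13 + 12\right)^{2} = \left(-1\right)^{2} = 1$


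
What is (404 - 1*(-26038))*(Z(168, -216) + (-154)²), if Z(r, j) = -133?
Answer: 623581686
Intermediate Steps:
(404 - 1*(-26038))*(Z(168, -216) + (-154)²) = (404 - 1*(-26038))*(-133 + (-154)²) = (404 + 26038)*(-133 + 23716) = 26442*23583 = 623581686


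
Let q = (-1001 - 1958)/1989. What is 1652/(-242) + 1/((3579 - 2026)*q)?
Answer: -345089161/50548597 ≈ -6.8269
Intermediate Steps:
q = -2959/1989 (q = -2959*1/1989 = -2959/1989 ≈ -1.4877)
1652/(-242) + 1/((3579 - 2026)*q) = 1652/(-242) + 1/((3579 - 2026)*(-2959/1989)) = 1652*(-1/242) - 1989/2959/1553 = -826/121 + (1/1553)*(-1989/2959) = -826/121 - 1989/4595327 = -345089161/50548597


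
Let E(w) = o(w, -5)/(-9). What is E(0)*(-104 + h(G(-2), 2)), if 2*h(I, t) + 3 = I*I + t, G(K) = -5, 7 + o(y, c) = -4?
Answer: -1012/9 ≈ -112.44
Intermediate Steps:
o(y, c) = -11 (o(y, c) = -7 - 4 = -11)
E(w) = 11/9 (E(w) = -11/(-9) = -11*(-1/9) = 11/9)
h(I, t) = -3/2 + t/2 + I**2/2 (h(I, t) = -3/2 + (I*I + t)/2 = -3/2 + (I**2 + t)/2 = -3/2 + (t + I**2)/2 = -3/2 + (t/2 + I**2/2) = -3/2 + t/2 + I**2/2)
E(0)*(-104 + h(G(-2), 2)) = 11*(-104 + (-3/2 + (1/2)*2 + (1/2)*(-5)**2))/9 = 11*(-104 + (-3/2 + 1 + (1/2)*25))/9 = 11*(-104 + (-3/2 + 1 + 25/2))/9 = 11*(-104 + 12)/9 = (11/9)*(-92) = -1012/9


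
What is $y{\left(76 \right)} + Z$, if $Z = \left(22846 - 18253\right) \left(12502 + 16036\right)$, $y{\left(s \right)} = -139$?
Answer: $131074895$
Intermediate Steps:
$Z = 131075034$ ($Z = 4593 \cdot 28538 = 131075034$)
$y{\left(76 \right)} + Z = -139 + 131075034 = 131074895$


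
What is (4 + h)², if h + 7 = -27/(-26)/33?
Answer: 720801/81796 ≈ 8.8122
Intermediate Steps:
h = -1993/286 (h = -7 - 27/(-26)/33 = -7 - 27*(-1/26)*(1/33) = -7 + (27/26)*(1/33) = -7 + 9/286 = -1993/286 ≈ -6.9685)
(4 + h)² = (4 - 1993/286)² = (-849/286)² = 720801/81796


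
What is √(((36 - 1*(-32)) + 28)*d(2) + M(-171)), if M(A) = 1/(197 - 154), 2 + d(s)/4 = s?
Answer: √43/43 ≈ 0.15250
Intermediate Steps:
d(s) = -8 + 4*s
M(A) = 1/43
√(((36 - 1*(-32)) + 28)*d(2) + M(-171)) = √(((36 - 1*(-32)) + 28)*(-8 + 4*2) + 1/43) = √(((36 + 32) + 28)*(-8 + 8) + 1/43) = √((68 + 28)*0 + 1/43) = √(96*0 + 1/43) = √(0 + 1/43) = √(1/43) = √43/43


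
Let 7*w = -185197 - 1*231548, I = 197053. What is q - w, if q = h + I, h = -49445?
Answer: 207143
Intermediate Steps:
q = 147608 (q = -49445 + 197053 = 147608)
w = -59535 (w = (-185197 - 1*231548)/7 = (-185197 - 231548)/7 = (⅐)*(-416745) = -59535)
q - w = 147608 - 1*(-59535) = 147608 + 59535 = 207143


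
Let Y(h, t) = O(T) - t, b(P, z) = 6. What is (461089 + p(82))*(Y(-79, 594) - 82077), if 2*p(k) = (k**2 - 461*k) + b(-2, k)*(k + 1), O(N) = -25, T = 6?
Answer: -36865794104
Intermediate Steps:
p(k) = 3 + k**2/2 - 455*k/2 (p(k) = ((k**2 - 461*k) + 6*(k + 1))/2 = ((k**2 - 461*k) + 6*(1 + k))/2 = ((k**2 - 461*k) + (6 + 6*k))/2 = (6 + k**2 - 455*k)/2 = 3 + k**2/2 - 455*k/2)
Y(h, t) = -25 - t
(461089 + p(82))*(Y(-79, 594) - 82077) = (461089 + (3 + (1/2)*82**2 - 455/2*82))*((-25 - 1*594) - 82077) = (461089 + (3 + (1/2)*6724 - 18655))*((-25 - 594) - 82077) = (461089 + (3 + 3362 - 18655))*(-619 - 82077) = (461089 - 15290)*(-82696) = 445799*(-82696) = -36865794104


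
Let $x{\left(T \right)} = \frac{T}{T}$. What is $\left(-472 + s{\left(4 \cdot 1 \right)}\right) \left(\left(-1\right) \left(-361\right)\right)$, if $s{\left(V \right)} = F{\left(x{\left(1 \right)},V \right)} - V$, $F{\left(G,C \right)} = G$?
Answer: $-171475$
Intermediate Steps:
$x{\left(T \right)} = 1$
$s{\left(V \right)} = 1 - V$
$\left(-472 + s{\left(4 \cdot 1 \right)}\right) \left(\left(-1\right) \left(-361\right)\right) = \left(-472 + \left(1 - 4 \cdot 1\right)\right) \left(\left(-1\right) \left(-361\right)\right) = \left(-472 + \left(1 - 4\right)\right) 361 = \left(-472 - 3\right) 361 = \left(-475\right) 361 = -171475$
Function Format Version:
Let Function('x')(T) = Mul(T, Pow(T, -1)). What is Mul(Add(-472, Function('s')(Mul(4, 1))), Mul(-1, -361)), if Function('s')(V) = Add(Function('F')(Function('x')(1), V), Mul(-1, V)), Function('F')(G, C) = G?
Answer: -171475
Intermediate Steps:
Function('x')(T) = 1
Function('s')(V) = Add(1, Mul(-1, V))
Mul(Add(-472, Function('s')(Mul(4, 1))), Mul(-1, -361)) = Mul(Add(-472, Add(1, Mul(-1, Mul(4, 1)))), Mul(-1, -361)) = Mul(Add(-472, Add(1, Mul(-1, 4))), 361) = Mul(Add(-472, Add(1, -4)), 361) = Mul(Add(-472, -3), 361) = Mul(-475, 361) = -171475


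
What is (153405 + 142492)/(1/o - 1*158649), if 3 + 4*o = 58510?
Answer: -17312045779/9282077039 ≈ -1.8651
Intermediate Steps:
o = 58507/4 (o = -3/4 + (1/4)*58510 = -3/4 + 29255/2 = 58507/4 ≈ 14627.)
(153405 + 142492)/(1/o - 1*158649) = (153405 + 142492)/(1/(58507/4) - 1*158649) = 295897/(4/58507 - 158649) = 295897/(-9282077039/58507) = 295897*(-58507/9282077039) = -17312045779/9282077039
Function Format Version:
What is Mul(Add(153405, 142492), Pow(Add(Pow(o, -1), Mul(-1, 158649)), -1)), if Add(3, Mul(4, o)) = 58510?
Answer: Rational(-17312045779, 9282077039) ≈ -1.8651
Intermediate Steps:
o = Rational(58507, 4) (o = Add(Rational(-3, 4), Mul(Rational(1, 4), 58510)) = Add(Rational(-3, 4), Rational(29255, 2)) = Rational(58507, 4) ≈ 14627.)
Mul(Add(153405, 142492), Pow(Add(Pow(o, -1), Mul(-1, 158649)), -1)) = Mul(Add(153405, 142492), Pow(Add(Pow(Rational(58507, 4), -1), Mul(-1, 158649)), -1)) = Mul(295897, Pow(Add(Rational(4, 58507), -158649), -1)) = Mul(295897, Pow(Rational(-9282077039, 58507), -1)) = Mul(295897, Rational(-58507, 9282077039)) = Rational(-17312045779, 9282077039)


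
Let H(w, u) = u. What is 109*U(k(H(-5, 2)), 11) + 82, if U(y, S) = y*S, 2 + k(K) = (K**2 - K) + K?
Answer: 2480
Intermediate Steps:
k(K) = -2 + K**2 (k(K) = -2 + ((K**2 - K) + K) = -2 + K**2)
U(y, S) = S*y
109*U(k(H(-5, 2)), 11) + 82 = 109*(11*(-2 + 2**2)) + 82 = 109*(11*(-2 + 4)) + 82 = 109*(11*2) + 82 = 109*22 + 82 = 2398 + 82 = 2480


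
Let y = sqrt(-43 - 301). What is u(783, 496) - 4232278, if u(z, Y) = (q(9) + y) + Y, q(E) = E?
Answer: -4231773 + 2*I*sqrt(86) ≈ -4.2318e+6 + 18.547*I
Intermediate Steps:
y = 2*I*sqrt(86) (y = sqrt(-344) = 2*I*sqrt(86) ≈ 18.547*I)
u(z, Y) = 9 + Y + 2*I*sqrt(86) (u(z, Y) = (9 + 2*I*sqrt(86)) + Y = 9 + Y + 2*I*sqrt(86))
u(783, 496) - 4232278 = (9 + 496 + 2*I*sqrt(86)) - 4232278 = (505 + 2*I*sqrt(86)) - 4232278 = -4231773 + 2*I*sqrt(86)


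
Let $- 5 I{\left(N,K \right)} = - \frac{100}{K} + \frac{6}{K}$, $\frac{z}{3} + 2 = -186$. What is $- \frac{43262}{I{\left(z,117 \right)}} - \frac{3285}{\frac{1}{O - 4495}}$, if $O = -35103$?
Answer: $\frac{6101079075}{47} \approx 1.2981 \cdot 10^{8}$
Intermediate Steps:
$z = -564$ ($z = -6 + 3 \left(-186\right) = -6 - 558 = -564$)
$I{\left(N,K \right)} = \frac{94}{5 K}$ ($I{\left(N,K \right)} = - \frac{- \frac{100}{K} + \frac{6}{K}}{5} = - \frac{\left(-94\right) \frac{1}{K}}{5} = \frac{94}{5 K}$)
$- \frac{43262}{I{\left(z,117 \right)}} - \frac{3285}{\frac{1}{O - 4495}} = - \frac{43262}{\frac{94}{5} \cdot \frac{1}{117}} - \frac{3285}{\frac{1}{-35103 - 4495}} = - \frac{43262}{\frac{94}{5} \cdot \frac{1}{117}} - \frac{3285}{\frac{1}{-39598}} = - \frac{43262}{\frac{94}{585}} - \frac{3285}{- \frac{1}{39598}} = \left(-43262\right) \frac{585}{94} - -130079430 = - \frac{12654135}{47} + 130079430 = \frac{6101079075}{47}$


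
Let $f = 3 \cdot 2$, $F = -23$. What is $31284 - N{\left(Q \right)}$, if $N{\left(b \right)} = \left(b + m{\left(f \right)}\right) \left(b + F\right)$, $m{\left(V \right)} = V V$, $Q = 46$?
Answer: $29398$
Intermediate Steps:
$f = 6$
$m{\left(V \right)} = V^{2}$
$N{\left(b \right)} = \left(-23 + b\right) \left(36 + b\right)$ ($N{\left(b \right)} = \left(b + 6^{2}\right) \left(b - 23\right) = \left(b + 36\right) \left(-23 + b\right) = \left(36 + b\right) \left(-23 + b\right) = \left(-23 + b\right) \left(36 + b\right)$)
$31284 - N{\left(Q \right)} = 31284 - \left(-828 + 46^{2} + 13 \cdot 46\right) = 31284 - \left(-828 + 2116 + 598\right) = 31284 - 1886 = 29398$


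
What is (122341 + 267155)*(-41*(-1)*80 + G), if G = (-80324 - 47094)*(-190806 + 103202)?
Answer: 4347682789084992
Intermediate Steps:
G = 11162326472 (G = -127418*(-87604) = 11162326472)
(122341 + 267155)*(-41*(-1)*80 + G) = (122341 + 267155)*(-41*(-1)*80 + 11162326472) = 389496*(41*80 + 11162326472) = 389496*(3280 + 11162326472) = 389496*11162329752 = 4347682789084992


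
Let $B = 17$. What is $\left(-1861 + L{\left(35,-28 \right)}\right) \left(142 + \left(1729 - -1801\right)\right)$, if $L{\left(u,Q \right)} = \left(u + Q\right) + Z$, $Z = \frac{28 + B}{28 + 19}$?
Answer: $- \frac{319805496}{47} \approx -6.8044 \cdot 10^{6}$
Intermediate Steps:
$Z = \frac{45}{47}$ ($Z = \frac{28 + 17}{28 + 19} = \frac{45}{47} \approx 0.95745$)
$L{\left(u,Q \right)} = \frac{45}{47} + Q + u$ ($L{\left(u,Q \right)} = \left(u + Q\right) + \frac{45}{47} = \left(Q + u\right) + \frac{45}{47} = \frac{45}{47} + Q + u$)
$\left(-1861 + L{\left(35,-28 \right)}\right) \left(142 + \left(1729 - -1801\right)\right) = \left(-1861 + \left(\frac{45}{47} - 28 + 35\right)\right) \left(142 + \left(1729 - -1801\right)\right) = \left(-1861 + \frac{374}{47}\right) \left(142 + \left(1729 + 1801\right)\right) = - \frac{87093 \left(142 + 3530\right)}{47} = \left(- \frac{87093}{47}\right) 3672 = - \frac{319805496}{47}$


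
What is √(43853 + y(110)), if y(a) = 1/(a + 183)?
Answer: √3764736490/293 ≈ 209.41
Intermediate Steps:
y(a) = 1/(183 + a)
√(43853 + y(110)) = √(43853 + 1/(183 + 110)) = √(43853 + 1/293) = √(12848930/293) = √3764736490/293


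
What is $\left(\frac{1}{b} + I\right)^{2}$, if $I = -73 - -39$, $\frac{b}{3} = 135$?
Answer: $\frac{189585361}{164025} \approx 1155.8$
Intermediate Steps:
$b = 405$ ($b = 3 \cdot 135 = 405$)
$I = -34$ ($I = -73 + 39 = -34$)
$\left(\frac{1}{b} + I\right)^{2} = \left(\frac{1}{405} - 34\right)^{2} = \left(- \frac{13769}{405}\right)^{2} = \frac{189585361}{164025}$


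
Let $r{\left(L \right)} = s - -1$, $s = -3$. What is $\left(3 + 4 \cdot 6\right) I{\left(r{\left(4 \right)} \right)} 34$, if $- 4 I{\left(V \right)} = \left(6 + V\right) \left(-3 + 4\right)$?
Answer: $-918$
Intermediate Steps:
$r{\left(L \right)} = -2$ ($r{\left(L \right)} = -3 - -1 = -3 + 1 = -2$)
$I{\left(V \right)} = - \frac{3}{2} - \frac{V}{4}$ ($I{\left(V \right)} = - \frac{\left(6 + V\right) \left(-3 + 4\right)}{4} = - \frac{\left(6 + V\right) 1}{4} = - \frac{6 + V}{4} = - \frac{3}{2} - \frac{V}{4}$)
$\left(3 + 4 \cdot 6\right) I{\left(r{\left(4 \right)} \right)} 34 = \left(3 + 4 \cdot 6\right) \left(- \frac{3}{2} - - \frac{1}{2}\right) 34 = \left(3 + 24\right) \left(- \frac{3}{2} + \frac{1}{2}\right) 34 = 27 \left(-1\right) 34 = \left(-27\right) 34 = -918$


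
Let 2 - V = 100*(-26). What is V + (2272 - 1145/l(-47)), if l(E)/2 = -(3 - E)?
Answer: 97709/20 ≈ 4885.5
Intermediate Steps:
l(E) = -6 + 2*E (l(E) = 2*(-(3 - E)) = 2*(-3 + E) = -6 + 2*E)
V = 2602 (V = 2 - 100*(-26) = 2 - 1*(-2600) = 2 + 2600 = 2602)
V + (2272 - 1145/l(-47)) = 2602 + (2272 - 1145/(-6 + 2*(-47))) = 2602 + (2272 - 1145/(-6 - 94)) = 2602 + (2272 - 1145/(-100)) = 2602 + (2272 - 1145*(-1)/100) = 2602 + (2272 - 1*(-229/20)) = 2602 + (2272 + 229/20) = 2602 + 45669/20 = 97709/20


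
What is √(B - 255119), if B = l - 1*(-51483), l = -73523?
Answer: I*√277159 ≈ 526.46*I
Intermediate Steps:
B = -22040 (B = -73523 - 1*(-51483) = -73523 + 51483 = -22040)
√(B - 255119) = √(-22040 - 255119) = √(-277159) = I*√277159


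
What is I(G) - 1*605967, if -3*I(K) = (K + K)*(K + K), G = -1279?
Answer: -8361265/3 ≈ -2.7871e+6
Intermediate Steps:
I(K) = -4*K²/3 (I(K) = -(K + K)*(K + K)/3 = -2*K*2*K/3 = -4*K²/3)
I(G) - 1*605967 = -4/3*(-1279)² - 1*605967 = -4/3*1635841 - 605967 = -6543364/3 - 605967 = -8361265/3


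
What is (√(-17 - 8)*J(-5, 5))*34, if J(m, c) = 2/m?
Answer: -68*I ≈ -68.0*I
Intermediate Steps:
(√(-17 - 8)*J(-5, 5))*34 = (√(-17 - 8)*(2/(-5)))*34 = (√(-25)*(2*(-⅕)))*34 = ((5*I)*(-⅖))*34 = -2*I*34 = -68*I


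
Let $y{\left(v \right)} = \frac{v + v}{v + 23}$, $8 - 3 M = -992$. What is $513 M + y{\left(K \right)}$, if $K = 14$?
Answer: $\frac{6327028}{37} \approx 1.71 \cdot 10^{5}$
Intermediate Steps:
$M = \frac{1000}{3}$ ($M = \frac{8}{3} - - \frac{992}{3} = \frac{8}{3} + \frac{992}{3} = \frac{1000}{3} \approx 333.33$)
$y{\left(v \right)} = \frac{2 v}{23 + v}$
$513 M + y{\left(K \right)} = 513 \cdot \frac{1000}{3} + 2 \cdot 14 \frac{1}{23 + 14} = 171000 + 2 \cdot 14 \cdot \frac{1}{37} = 171000 + \frac{28}{37} = \frac{6327028}{37}$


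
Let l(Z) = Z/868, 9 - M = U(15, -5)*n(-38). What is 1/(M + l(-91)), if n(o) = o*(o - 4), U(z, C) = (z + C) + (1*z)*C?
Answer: 124/12864863 ≈ 9.6387e-6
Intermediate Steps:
U(z, C) = C + z + C*z (U(z, C) = (C + z) + z*C = (C + z) + C*z = C + z + C*z)
n(o) = o*(-4 + o)
M = 103749 (M = 9 - (-5 + 15 - 5*15)*(-38*(-4 - 38)) = 9 - (-5 + 15 - 75)*(-38*(-42)) = 9 - (-65)*1596 = 9 - 1*(-103740) = 9 + 103740 = 103749)
l(Z) = Z/868 (l(Z) = Z*(1/868) = Z/868)
1/(M + l(-91)) = 1/(103749 + (1/868)*(-91)) = 1/(103749 - 13/124) = 1/(12864863/124) = 124/12864863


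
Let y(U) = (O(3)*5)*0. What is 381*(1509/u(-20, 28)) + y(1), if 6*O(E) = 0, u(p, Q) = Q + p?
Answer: 574929/8 ≈ 71866.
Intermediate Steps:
O(E) = 0 (O(E) = (⅙)*0 = 0)
y(U) = 0 (y(U) = (0*5)*0 = 0*0 = 0)
381*(1509/u(-20, 28)) + y(1) = 381*(1509/(28 - 20)) + 0 = 381*(1509/8) + 0 = 574929/8 + 0 = 574929/8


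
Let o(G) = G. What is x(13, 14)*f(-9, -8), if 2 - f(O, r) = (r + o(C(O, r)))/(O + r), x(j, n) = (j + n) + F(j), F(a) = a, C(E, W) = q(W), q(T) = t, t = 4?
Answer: 1200/17 ≈ 70.588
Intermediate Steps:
q(T) = 4
C(E, W) = 4
x(j, n) = n + 2*j (x(j, n) = (j + n) + j = n + 2*j)
f(O, r) = 2 - (4 + r)/(O + r) (f(O, r) = 2 - (r + 4)/(O + r) = 2 - (4 + r)/(O + r))
x(13, 14)*f(-9, -8) = (14 + 2*13)*((-4 - 8 + 2*(-9))/(-9 - 8)) = (14 + 26)*((-4 - 8 - 18)/(-17)) = 40*(-1/17*(-30)) = 40*(30/17) = 1200/17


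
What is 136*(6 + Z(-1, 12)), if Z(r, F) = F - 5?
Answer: 1768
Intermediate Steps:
Z(r, F) = -5 + F
136*(6 + Z(-1, 12)) = 136*(6 + (-5 + 12)) = 136*(6 + 7) = 136*13 = 1768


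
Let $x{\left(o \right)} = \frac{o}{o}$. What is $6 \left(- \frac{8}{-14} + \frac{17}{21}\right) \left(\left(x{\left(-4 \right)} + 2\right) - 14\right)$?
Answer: $- \frac{638}{7} \approx -91.143$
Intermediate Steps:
$x{\left(o \right)} = 1$
$6 \left(- \frac{8}{-14} + \frac{17}{21}\right) \left(\left(x{\left(-4 \right)} + 2\right) - 14\right) = 6 \left(- \frac{8}{-14} + \frac{17}{21}\right) \left(\left(1 + 2\right) - 14\right) = 6 \left(\left(-8\right) \left(- \frac{1}{14}\right) + 17 \cdot \frac{1}{21}\right) \left(3 - 14\right) = 6 \left(\frac{4}{7} + \frac{17}{21}\right) \left(-11\right) = 6 \cdot \frac{29}{21} \left(-11\right) = \frac{58}{7} \left(-11\right) = - \frac{638}{7}$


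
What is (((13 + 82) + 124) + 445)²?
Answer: 440896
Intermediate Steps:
(((13 + 82) + 124) + 445)² = ((95 + 124) + 445)² = (219 + 445)² = 664² = 440896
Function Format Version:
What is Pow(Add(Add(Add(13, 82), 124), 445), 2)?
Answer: 440896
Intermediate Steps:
Pow(Add(Add(Add(13, 82), 124), 445), 2) = Pow(Add(Add(95, 124), 445), 2) = Pow(Add(219, 445), 2) = Pow(664, 2) = 440896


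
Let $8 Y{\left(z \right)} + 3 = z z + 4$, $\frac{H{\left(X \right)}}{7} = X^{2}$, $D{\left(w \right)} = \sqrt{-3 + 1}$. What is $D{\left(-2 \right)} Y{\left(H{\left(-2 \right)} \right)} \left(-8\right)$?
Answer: $- 785 i \sqrt{2} \approx - 1110.2 i$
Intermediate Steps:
$D{\left(w \right)} = i \sqrt{2}$ ($D{\left(w \right)} = \sqrt{-2} = i \sqrt{2}$)
$H{\left(X \right)} = 7 X^{2}$
$Y{\left(z \right)} = \frac{1}{8} + \frac{z^{2}}{8}$ ($Y{\left(z \right)} = - \frac{3}{8} + \frac{z z + 4}{8} = - \frac{3}{8} + \frac{z^{2} + 4}{8} = - \frac{3}{8} + \frac{4 + z^{2}}{8} = - \frac{3}{8} + \left(\frac{1}{2} + \frac{z^{2}}{8}\right) = \frac{1}{8} + \frac{z^{2}}{8}$)
$D{\left(-2 \right)} Y{\left(H{\left(-2 \right)} \right)} \left(-8\right) = i \sqrt{2} \left(\frac{1}{8} + \frac{\left(7 \left(-2\right)^{2}\right)^{2}}{8}\right) \left(-8\right) = i \sqrt{2} \left(\frac{1}{8} + \frac{\left(7 \cdot 4\right)^{2}}{8}\right) \left(-8\right) = i \sqrt{2} \left(\frac{1}{8} + \frac{28^{2}}{8}\right) \left(-8\right) = i \sqrt{2} \left(\frac{1}{8} + \frac{1}{8} \cdot 784\right) \left(-8\right) = i \sqrt{2} \left(\frac{1}{8} + 98\right) \left(-8\right) = i \sqrt{2} \cdot \frac{785}{8} \left(-8\right) = \frac{785 i \sqrt{2}}{8} \left(-8\right) = - 785 i \sqrt{2}$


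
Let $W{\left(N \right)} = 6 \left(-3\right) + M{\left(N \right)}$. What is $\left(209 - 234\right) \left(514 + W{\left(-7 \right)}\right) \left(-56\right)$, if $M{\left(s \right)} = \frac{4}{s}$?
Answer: $693600$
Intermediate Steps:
$W{\left(N \right)} = -18 + \frac{4}{N}$ ($W{\left(N \right)} = 6 \left(-3\right) + \frac{4}{N} = -18 + \frac{4}{N}$)
$\left(209 - 234\right) \left(514 + W{\left(-7 \right)}\right) \left(-56\right) = \left(209 - 234\right) \left(514 - \left(18 - \frac{4}{-7}\right)\right) \left(-56\right) = - 25 \left(514 + \left(-18 + 4 \left(- \frac{1}{7}\right)\right)\right) \left(-56\right) = - 25 \left(514 - \frac{130}{7}\right) \left(-56\right) = \left(-25\right) \frac{3468}{7} \left(-56\right) = \left(- \frac{86700}{7}\right) \left(-56\right) = 693600$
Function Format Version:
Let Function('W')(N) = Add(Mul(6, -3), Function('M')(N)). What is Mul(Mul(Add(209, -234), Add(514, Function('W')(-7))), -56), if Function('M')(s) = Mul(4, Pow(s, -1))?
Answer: 693600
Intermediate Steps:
Function('W')(N) = Add(-18, Mul(4, Pow(N, -1))) (Function('W')(N) = Add(Mul(6, -3), Mul(4, Pow(N, -1))) = Add(-18, Mul(4, Pow(N, -1))))
Mul(Mul(Add(209, -234), Add(514, Function('W')(-7))), -56) = Mul(Mul(Add(209, -234), Add(514, Add(-18, Mul(4, Pow(-7, -1))))), -56) = Mul(Mul(-25, Add(514, Add(-18, Mul(4, Rational(-1, 7))))), -56) = Mul(Mul(-25, Add(514, Add(-18, Rational(-4, 7)))), -56) = Mul(Mul(-25, Add(514, Rational(-130, 7))), -56) = Mul(Mul(-25, Rational(3468, 7)), -56) = Mul(Rational(-86700, 7), -56) = 693600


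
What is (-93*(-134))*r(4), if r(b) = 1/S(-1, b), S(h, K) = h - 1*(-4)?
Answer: 4154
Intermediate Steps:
S(h, K) = 4 + h (S(h, K) = h + 4 = 4 + h)
r(b) = ⅓ (r(b) = 1/(4 - 1) = 1/3 = ⅓)
(-93*(-134))*r(4) = -93*(-134)*(⅓) = 12462*(⅓) = 4154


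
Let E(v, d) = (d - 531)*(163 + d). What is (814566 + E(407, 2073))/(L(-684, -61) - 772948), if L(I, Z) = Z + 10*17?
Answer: -1420826/257613 ≈ -5.5154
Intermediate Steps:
L(I, Z) = 170 + Z (L(I, Z) = Z + 170 = 170 + Z)
E(v, d) = (-531 + d)*(163 + d)
(814566 + E(407, 2073))/(L(-684, -61) - 772948) = (814566 + (-86553 + 2073² - 368*2073))/((170 - 61) - 772948) = (814566 + (-86553 + 4297329 - 762864))/(109 - 772948) = (814566 + 3447912)/(-772839) = 4262478*(-1/772839) = -1420826/257613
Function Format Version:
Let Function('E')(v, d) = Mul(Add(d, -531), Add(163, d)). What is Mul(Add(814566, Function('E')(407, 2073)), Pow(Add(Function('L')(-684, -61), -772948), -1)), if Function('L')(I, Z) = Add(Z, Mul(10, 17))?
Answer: Rational(-1420826, 257613) ≈ -5.5154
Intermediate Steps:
Function('L')(I, Z) = Add(170, Z) (Function('L')(I, Z) = Add(Z, 170) = Add(170, Z))
Function('E')(v, d) = Mul(Add(-531, d), Add(163, d))
Mul(Add(814566, Function('E')(407, 2073)), Pow(Add(Function('L')(-684, -61), -772948), -1)) = Mul(Add(814566, Add(-86553, Pow(2073, 2), Mul(-368, 2073))), Pow(Add(Add(170, -61), -772948), -1)) = Mul(Add(814566, Add(-86553, 4297329, -762864)), Pow(Add(109, -772948), -1)) = Mul(Add(814566, 3447912), Pow(-772839, -1)) = Mul(4262478, Rational(-1, 772839)) = Rational(-1420826, 257613)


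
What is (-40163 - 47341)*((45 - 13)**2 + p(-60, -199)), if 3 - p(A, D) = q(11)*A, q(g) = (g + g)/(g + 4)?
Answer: -97566960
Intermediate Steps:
q(g) = 2*g/(4 + g) (q(g) = (2*g)/(4 + g) = 2*g/(4 + g))
p(A, D) = 3 - 22*A/15 (p(A, D) = 3 - 2*11/(4 + 11)*A = 3 - 2*11/15*A = 3 - 2*11*(1/15)*A = 3 - 22*A/15)
(-40163 - 47341)*((45 - 13)**2 + p(-60, -199)) = (-40163 - 47341)*((45 - 13)**2 + (3 - 22/15*(-60))) = -87504*(32**2 + (3 + 88)) = -87504*(1024 + 91) = -87504*1115 = -97566960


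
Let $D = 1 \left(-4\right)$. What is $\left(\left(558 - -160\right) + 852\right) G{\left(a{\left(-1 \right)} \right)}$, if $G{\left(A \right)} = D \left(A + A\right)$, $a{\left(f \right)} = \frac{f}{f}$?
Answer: $-12560$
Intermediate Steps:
$D = -4$
$a{\left(f \right)} = 1$
$G{\left(A \right)} = - 8 A$ ($G{\left(A \right)} = - 4 \left(A + A\right) = - 4 \cdot 2 A = - 8 A$)
$\left(\left(558 - -160\right) + 852\right) G{\left(a{\left(-1 \right)} \right)} = \left(\left(558 - -160\right) + 852\right) \left(\left(-8\right) 1\right) = \left(\left(558 + 160\right) + 852\right) \left(-8\right) = \left(718 + 852\right) \left(-8\right) = 1570 \left(-8\right) = -12560$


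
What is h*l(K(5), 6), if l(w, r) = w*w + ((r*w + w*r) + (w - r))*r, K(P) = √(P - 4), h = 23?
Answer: 989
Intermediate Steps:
K(P) = √(-4 + P)
l(w, r) = w² + r*(w - r + 2*r*w) (l(w, r) = w² + ((r*w + r*w) + (w - r))*r = w² + (2*r*w + (w - r))*r = w² + (w - r + 2*r*w)*r = w² + r*(w - r + 2*r*w))
h*l(K(5), 6) = 23*((√(-4 + 5))² - 1*6² + 6*√(-4 + 5) + 2*√(-4 + 5)*6²) = 23*((√1)² - 1*36 + 6*√1 + 2*√1*36) = 23*(1² - 36 + 6*1 + 2*1*36) = 23*(1 - 36 + 6 + 72) = 23*43 = 989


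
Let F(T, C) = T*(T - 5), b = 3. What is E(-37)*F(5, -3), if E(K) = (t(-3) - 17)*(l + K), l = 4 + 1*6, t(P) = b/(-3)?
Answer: 0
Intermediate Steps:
F(T, C) = T*(-5 + T)
t(P) = -1 (t(P) = 3/(-3) = 3*(-⅓) = -1)
l = 10 (l = 4 + 6 = 10)
E(K) = -180 - 18*K (E(K) = (-1 - 17)*(10 + K) = -18*(10 + K) = -180 - 18*K)
E(-37)*F(5, -3) = (-180 - 18*(-37))*(5*(-5 + 5)) = (-180 + 666)*(5*0) = 486*0 = 0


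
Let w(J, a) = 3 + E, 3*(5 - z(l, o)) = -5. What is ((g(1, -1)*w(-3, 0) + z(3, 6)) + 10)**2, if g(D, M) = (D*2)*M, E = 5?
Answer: 4/9 ≈ 0.44444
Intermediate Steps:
z(l, o) = 20/3 (z(l, o) = 5 - 1/3*(-5) = 5 + 5/3 = 20/3)
g(D, M) = 2*D*M (g(D, M) = (2*D)*M = 2*D*M)
w(J, a) = 8 (w(J, a) = 3 + 5 = 8)
((g(1, -1)*w(-3, 0) + z(3, 6)) + 10)**2 = (((2*1*(-1))*8 + 20/3) + 10)**2 = ((-2*8 + 20/3) + 10)**2 = ((-16 + 20/3) + 10)**2 = (-28/3 + 10)**2 = (2/3)**2 = 4/9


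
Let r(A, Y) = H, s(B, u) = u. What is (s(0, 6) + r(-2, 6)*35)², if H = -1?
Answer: 841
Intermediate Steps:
r(A, Y) = -1
(s(0, 6) + r(-2, 6)*35)² = (6 - 1*35)² = (6 - 35)² = (-29)² = 841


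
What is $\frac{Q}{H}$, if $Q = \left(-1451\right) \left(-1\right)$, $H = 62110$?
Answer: $\frac{1451}{62110} \approx 0.023362$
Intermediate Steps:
$Q = 1451$
$\frac{Q}{H} = \frac{1451}{62110}$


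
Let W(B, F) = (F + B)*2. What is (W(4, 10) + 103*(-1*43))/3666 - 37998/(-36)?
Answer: 644177/611 ≈ 1054.3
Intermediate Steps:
W(B, F) = 2*B + 2*F (W(B, F) = (B + F)*2 = 2*B + 2*F)
(W(4, 10) + 103*(-1*43))/3666 - 37998/(-36) = ((2*4 + 2*10) + 103*(-1*43))/3666 - 37998/(-36) = ((8 + 20) + 103*(-43))*(1/3666) - 37998*(-1/36) = (28 - 4429)*(1/3666) + 2111/2 = -4401*1/3666 + 2111/2 = -1467/1222 + 2111/2 = 644177/611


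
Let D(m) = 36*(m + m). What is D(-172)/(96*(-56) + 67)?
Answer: 12384/5309 ≈ 2.3326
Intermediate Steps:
D(m) = 72*m (D(m) = 36*(2*m) = 72*m)
D(-172)/(96*(-56) + 67) = (72*(-172))/(96*(-56) + 67) = -12384/(-5376 + 67) = -12384/(-5309) = -12384*(-1/5309) = 12384/5309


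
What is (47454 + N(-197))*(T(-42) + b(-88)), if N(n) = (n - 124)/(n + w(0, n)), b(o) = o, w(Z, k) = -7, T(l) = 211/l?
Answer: -1801115279/408 ≈ -4.4145e+6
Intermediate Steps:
N(n) = (-124 + n)/(-7 + n) (N(n) = (n - 124)/(n - 7) = (-124 + n)/(-7 + n))
(47454 + N(-197))*(T(-42) + b(-88)) = (47454 + (-124 - 197)/(-7 - 197))*(211/(-42) - 88) = (47454 - 321/(-204))*(211*(-1/42) - 88) = (47454 - 1/204*(-321))*(-211/42 - 88) = (47454 + 107/68)*(-3907/42) = (3226979/68)*(-3907/42) = -1801115279/408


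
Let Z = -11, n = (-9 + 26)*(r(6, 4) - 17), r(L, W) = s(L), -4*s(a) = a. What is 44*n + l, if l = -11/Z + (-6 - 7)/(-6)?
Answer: -83009/6 ≈ -13835.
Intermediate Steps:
s(a) = -a/4
r(L, W) = -L/4
n = -629/2 (n = (-9 + 26)*(-¼*6 - 17) = 17*(-3/2 - 17) = 17*(-37/2) = -629/2 ≈ -314.50)
l = 19/6 (l = -11/(-11) + (-6 - 7)/(-6) = -11*(-1/11) - 13*(-⅙) = 1 + 13/6 = 19/6 ≈ 3.1667)
44*n + l = 44*(-629/2) + 19/6 = -13838 + 19/6 = -83009/6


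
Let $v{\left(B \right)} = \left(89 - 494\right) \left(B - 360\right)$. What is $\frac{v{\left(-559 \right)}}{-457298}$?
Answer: $- \frac{372195}{457298} \approx -0.8139$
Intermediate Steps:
$v{\left(B \right)} = 145800 - 405 B$ ($v{\left(B \right)} = - 405 \left(-360 + B\right) = 145800 - 405 B$)
$\frac{v{\left(-559 \right)}}{-457298} = \frac{145800 - -226395}{-457298} = \left(145800 + 226395\right) \left(- \frac{1}{457298}\right) = 372195 \left(- \frac{1}{457298}\right) = - \frac{372195}{457298}$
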